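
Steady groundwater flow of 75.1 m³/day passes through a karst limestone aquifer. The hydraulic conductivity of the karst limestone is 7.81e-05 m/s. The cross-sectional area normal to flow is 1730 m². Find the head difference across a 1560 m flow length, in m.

Convert K: 7.81e-05 m/s × 86400 = 6.748 m/day.
From Q = K·A·i, i = Q / (K·A) = 75.1 / (6.748 × 1730) = 0.006433.
Head loss Δh = i · L = 0.006433 × 1560 = 10.04 m.

10.0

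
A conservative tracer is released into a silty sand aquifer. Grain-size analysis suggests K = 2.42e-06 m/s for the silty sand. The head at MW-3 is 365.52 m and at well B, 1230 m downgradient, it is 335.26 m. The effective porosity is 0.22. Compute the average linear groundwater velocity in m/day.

Convert K: 2.42e-06 m/s × 86400 = 0.2091 m/day.
Hydraulic gradient i = (365.52 − 335.26) / 1230 = 30.26 / 1230 = 0.02460.
Darcy flux q = K · i = 0.2091 × 0.02460 = 0.005144 m/day.
Seepage velocity v = q / n_e = 0.005144 / 0.22 = 0.02338 m/day.

0.0234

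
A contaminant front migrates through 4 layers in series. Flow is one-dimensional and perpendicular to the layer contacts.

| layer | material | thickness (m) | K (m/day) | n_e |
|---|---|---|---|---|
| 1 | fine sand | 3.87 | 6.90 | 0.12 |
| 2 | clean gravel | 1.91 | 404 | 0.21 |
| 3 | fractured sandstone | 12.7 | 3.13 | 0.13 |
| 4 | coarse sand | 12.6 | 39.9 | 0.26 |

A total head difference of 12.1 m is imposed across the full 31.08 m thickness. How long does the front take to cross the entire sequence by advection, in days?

2.36

With flow normal to the layers, continuity requires the same specific discharge q through every layer.
Σ(b_i/K_i) = 3.87/6.90 + 1.91/404 + 12.7/3.13 + 12.6/39.9 = 4.939 d.
q = Δh / Σ(b_i/K_i) = 12.1 / 4.939 = 2.450 m/day.
In each layer the seepage velocity is v_i = q/n_i, so the layer transit time is t_i = b_i·n_i / q:
  layer 1 (fine sand): t_1 = 3.87 × 0.12 / 2.450 = 0.1896 d
  layer 2 (clean gravel): t_2 = 1.91 × 0.21 / 2.450 = 0.1637 d
  layer 3 (fractured sandstone): t_3 = 12.7 × 0.13 / 2.450 = 0.6739 d
  layer 4 (coarse sand): t_4 = 12.6 × 0.26 / 2.450 = 1.337 d
Total t = Σ t_i = 2.364 days.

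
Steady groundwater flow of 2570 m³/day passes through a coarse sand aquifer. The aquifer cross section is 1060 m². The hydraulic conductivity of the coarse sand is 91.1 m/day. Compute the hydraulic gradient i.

From Q = K·A·i, i = Q / (K·A) = 2570 / (91.10 × 1060) = 0.02661.

0.0266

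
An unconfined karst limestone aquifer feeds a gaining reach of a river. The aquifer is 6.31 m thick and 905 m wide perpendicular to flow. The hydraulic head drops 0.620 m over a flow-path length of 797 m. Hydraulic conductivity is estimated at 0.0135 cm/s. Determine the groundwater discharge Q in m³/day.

Convert K: 0.0135 cm/s × 864 = 11.66 m/day.
Cross-sectional area A = 905 × 6.31 = 5711 m².
Hydraulic gradient i = Δh / L = 0.620 / 797 = 0.0007779.
Darcy's law: Q = K · A · i = 11.66 × 5711 × 0.0007779 = 51.82 m³/day.

51.8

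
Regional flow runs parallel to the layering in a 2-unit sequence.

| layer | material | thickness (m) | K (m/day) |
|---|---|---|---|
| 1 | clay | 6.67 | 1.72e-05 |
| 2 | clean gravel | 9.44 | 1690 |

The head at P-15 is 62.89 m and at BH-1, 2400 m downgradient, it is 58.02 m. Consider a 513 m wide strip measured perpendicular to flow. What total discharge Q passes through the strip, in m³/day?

Flow is parallel to layering, so each bed carries its own Darcy discharge and the transmissivities add.
Σ(K_i·b_i) = 1.72e-05×6.67 + 1690×9.44 = 15954 m²/day.
Hydraulic gradient i = (62.89 − 58.02) / 2400 = 4.87 / 2400 = 0.002029.
Q = Σ(K_i·b_i) · W · i = 15954 × 513 × 0.002029 = 16607 m³/day.

16600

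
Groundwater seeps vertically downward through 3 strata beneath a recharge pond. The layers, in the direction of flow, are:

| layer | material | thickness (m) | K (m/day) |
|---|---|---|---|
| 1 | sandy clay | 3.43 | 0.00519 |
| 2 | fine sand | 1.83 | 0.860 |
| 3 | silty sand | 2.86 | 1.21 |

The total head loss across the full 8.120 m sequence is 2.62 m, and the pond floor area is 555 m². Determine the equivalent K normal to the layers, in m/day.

0.0122

Flow is perpendicular to layering, so the layers act in series and the equivalent K is the thickness-weighted harmonic mean.
Total thickness L = 3.43 + 1.83 + 2.86 = 8.120 m.
Σ(b_i/K_i) = 3.43/0.00519 + 1.83/0.860 + 2.86/1.21 = 665.4 d.
K_eq = L / Σ(b_i/K_i) = 8.120 / 665.4 = 0.01220 m/day.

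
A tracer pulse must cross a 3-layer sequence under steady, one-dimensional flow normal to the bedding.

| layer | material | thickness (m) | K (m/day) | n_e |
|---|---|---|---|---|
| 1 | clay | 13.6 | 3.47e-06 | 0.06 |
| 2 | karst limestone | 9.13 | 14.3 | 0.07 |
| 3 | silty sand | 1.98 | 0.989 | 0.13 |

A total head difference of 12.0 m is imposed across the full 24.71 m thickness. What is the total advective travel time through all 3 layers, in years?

1530

With flow normal to the layers, continuity requires the same specific discharge q through every layer.
Σ(b_i/K_i) = 13.6/3.47e-06 + 9.13/14.3 + 1.98/0.989 = 3.919e+06 d.
q = Δh / Σ(b_i/K_i) = 12.0 / 3.919e+06 = 3.062e-06 m/day.
In each layer the seepage velocity is v_i = q/n_i, so the layer transit time is t_i = b_i·n_i / q:
  layer 1 (clay): t_1 = 13.6 × 0.06 / 3.062e-06 = 2.665e+05 d
  layer 2 (karst limestone): t_2 = 9.13 × 0.07 / 3.062e-06 = 2.087e+05 d
  layer 3 (silty sand): t_3 = 1.98 × 0.13 / 3.062e-06 = 84069 d
Total t = Σ t_i = 5.593e+05 days = 1531 years.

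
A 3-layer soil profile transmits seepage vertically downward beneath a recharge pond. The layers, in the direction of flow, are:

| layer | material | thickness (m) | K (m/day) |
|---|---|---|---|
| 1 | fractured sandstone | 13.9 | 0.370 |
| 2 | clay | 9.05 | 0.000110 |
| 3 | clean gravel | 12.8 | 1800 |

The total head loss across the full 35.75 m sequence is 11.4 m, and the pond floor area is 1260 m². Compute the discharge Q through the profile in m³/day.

0.175

Flow is perpendicular to layering, so the layers act in series and the equivalent K is the thickness-weighted harmonic mean.
Total thickness L = 13.9 + 9.05 + 12.8 = 35.75 m.
Σ(b_i/K_i) = 13.9/0.370 + 9.05/0.000110 + 12.8/1800 = 82310 d.
K_eq = L / Σ(b_i/K_i) = 35.75 / 82310 = 0.0004343 m/day.
Q = K_eq · A · (Δh/L) = 0.0004343 × 1260 × (11.4/35.75) = 0.1745 m³/day.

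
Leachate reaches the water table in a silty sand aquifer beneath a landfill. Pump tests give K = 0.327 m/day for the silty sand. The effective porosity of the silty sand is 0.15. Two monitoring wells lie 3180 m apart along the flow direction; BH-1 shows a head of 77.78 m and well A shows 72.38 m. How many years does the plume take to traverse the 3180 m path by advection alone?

Hydraulic gradient i = (77.78 − 72.38) / 3180 = 5.4 / 3180 = 0.001698.
Darcy flux q = K · i = 0.3270 × 0.001698 = 0.0005553 m/day.
Seepage velocity v = q / n_e = 0.0005553 / 0.15 = 0.003702 m/day.
Travel time t = L / v = 3180 / 0.003702 = 8.590e+05 days = 2352 years.

2350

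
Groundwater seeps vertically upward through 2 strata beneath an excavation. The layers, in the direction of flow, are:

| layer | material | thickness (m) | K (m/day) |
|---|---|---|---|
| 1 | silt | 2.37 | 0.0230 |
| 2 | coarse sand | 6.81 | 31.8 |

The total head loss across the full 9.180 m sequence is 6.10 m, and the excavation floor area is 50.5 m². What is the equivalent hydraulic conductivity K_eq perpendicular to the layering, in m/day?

Flow is perpendicular to layering, so the layers act in series and the equivalent K is the thickness-weighted harmonic mean.
Total thickness L = 2.37 + 6.81 = 9.180 m.
Σ(b_i/K_i) = 2.37/0.0230 + 6.81/31.8 = 103.3 d.
K_eq = L / Σ(b_i/K_i) = 9.180 / 103.3 = 0.08890 m/day.

0.0889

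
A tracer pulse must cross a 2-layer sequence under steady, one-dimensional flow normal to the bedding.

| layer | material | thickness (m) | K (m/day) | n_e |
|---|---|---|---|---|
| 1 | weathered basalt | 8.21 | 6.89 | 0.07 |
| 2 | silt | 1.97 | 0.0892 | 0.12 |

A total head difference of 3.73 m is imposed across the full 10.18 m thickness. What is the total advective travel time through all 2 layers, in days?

5.06

With flow normal to the layers, continuity requires the same specific discharge q through every layer.
Σ(b_i/K_i) = 8.21/6.89 + 1.97/0.0892 = 23.28 d.
q = Δh / Σ(b_i/K_i) = 3.73 / 23.28 = 0.1602 m/day.
In each layer the seepage velocity is v_i = q/n_i, so the layer transit time is t_i = b_i·n_i / q:
  layer 1 (weathered basalt): t_1 = 8.21 × 0.07 / 0.1602 = 3.586 d
  layer 2 (silt): t_2 = 1.97 × 0.12 / 0.1602 = 1.475 d
Total t = Σ t_i = 5.062 days.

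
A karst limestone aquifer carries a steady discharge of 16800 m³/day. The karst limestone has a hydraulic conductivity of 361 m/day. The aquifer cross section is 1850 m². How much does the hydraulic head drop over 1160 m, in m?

29.2

From Q = K·A·i, i = Q / (K·A) = 16800 / (361.0 × 1850) = 0.02516.
Head loss Δh = i · L = 0.02516 × 1160 = 29.18 m.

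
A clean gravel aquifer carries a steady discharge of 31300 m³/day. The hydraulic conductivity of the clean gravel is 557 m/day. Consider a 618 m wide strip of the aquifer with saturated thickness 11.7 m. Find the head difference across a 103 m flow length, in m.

0.800

Cross-sectional area A = 618 × 11.7 = 7231 m².
From Q = K·A·i, i = Q / (K·A) = 31300 / (557.0 × 7231) = 0.007772.
Head loss Δh = i · L = 0.007772 × 103 = 0.8005 m.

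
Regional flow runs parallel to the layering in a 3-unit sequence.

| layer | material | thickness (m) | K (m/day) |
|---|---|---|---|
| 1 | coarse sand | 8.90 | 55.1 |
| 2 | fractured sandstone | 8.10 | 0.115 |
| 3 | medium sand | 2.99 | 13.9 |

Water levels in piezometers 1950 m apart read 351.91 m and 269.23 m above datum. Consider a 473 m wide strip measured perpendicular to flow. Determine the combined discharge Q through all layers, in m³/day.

Flow is parallel to layering, so each bed carries its own Darcy discharge and the transmissivities add.
Σ(K_i·b_i) = 55.1×8.90 + 0.115×8.10 + 13.9×2.99 = 532.9 m²/day.
Hydraulic gradient i = (351.91 − 269.23) / 1950 = 82.68 / 1950 = 0.04240.
Q = Σ(K_i·b_i) · W · i = 532.9 × 473 × 0.04240 = 10687 m³/day.

10700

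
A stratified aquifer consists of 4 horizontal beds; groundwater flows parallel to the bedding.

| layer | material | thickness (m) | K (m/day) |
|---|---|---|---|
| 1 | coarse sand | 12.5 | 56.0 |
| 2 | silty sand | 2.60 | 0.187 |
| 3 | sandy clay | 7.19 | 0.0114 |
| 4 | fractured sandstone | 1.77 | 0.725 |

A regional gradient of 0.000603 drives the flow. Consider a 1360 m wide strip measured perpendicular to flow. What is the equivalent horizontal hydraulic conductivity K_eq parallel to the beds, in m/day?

29.2

Flow is parallel to layering, so each bed carries its own Darcy discharge and the transmissivities add.
Σ(K_i·b_i) = 56.0×12.5 + 0.187×2.60 + 0.0114×7.19 + 0.725×1.77 = 701.9 m²/day.
Total thickness b = 24.06 m, so K_eq = Σ(K_i·b_i)/b = 29.17 m/day.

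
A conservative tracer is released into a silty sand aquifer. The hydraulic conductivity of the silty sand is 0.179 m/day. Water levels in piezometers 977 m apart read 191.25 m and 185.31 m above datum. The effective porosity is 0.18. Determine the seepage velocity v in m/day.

0.00605

Hydraulic gradient i = (191.25 − 185.31) / 977 = 5.94 / 977 = 0.006080.
Darcy flux q = K · i = 0.1790 × 0.006080 = 0.001088 m/day.
Seepage velocity v = q / n_e = 0.001088 / 0.18 = 0.006046 m/day.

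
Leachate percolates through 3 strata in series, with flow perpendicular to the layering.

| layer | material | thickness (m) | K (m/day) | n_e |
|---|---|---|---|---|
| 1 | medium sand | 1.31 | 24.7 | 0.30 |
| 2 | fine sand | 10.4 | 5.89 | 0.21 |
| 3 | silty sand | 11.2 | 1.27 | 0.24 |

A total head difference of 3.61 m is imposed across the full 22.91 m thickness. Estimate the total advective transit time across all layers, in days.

With flow normal to the layers, continuity requires the same specific discharge q through every layer.
Σ(b_i/K_i) = 1.31/24.7 + 10.4/5.89 + 11.2/1.27 = 10.64 d.
q = Δh / Σ(b_i/K_i) = 3.61 / 10.64 = 0.3394 m/day.
In each layer the seepage velocity is v_i = q/n_i, so the layer transit time is t_i = b_i·n_i / q:
  layer 1 (medium sand): t_1 = 1.31 × 0.30 / 0.3394 = 1.158 d
  layer 2 (fine sand): t_2 = 10.4 × 0.21 / 0.3394 = 6.436 d
  layer 3 (silty sand): t_3 = 11.2 × 0.24 / 0.3394 = 7.921 d
Total t = Σ t_i = 15.51 days.

15.5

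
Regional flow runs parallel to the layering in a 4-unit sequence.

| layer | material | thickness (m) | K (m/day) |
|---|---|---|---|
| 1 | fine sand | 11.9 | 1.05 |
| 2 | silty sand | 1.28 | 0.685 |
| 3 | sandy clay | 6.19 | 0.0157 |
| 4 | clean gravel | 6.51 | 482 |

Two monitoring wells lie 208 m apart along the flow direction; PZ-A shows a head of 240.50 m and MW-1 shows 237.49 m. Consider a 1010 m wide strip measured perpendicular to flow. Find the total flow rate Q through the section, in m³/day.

46100

Flow is parallel to layering, so each bed carries its own Darcy discharge and the transmissivities add.
Σ(K_i·b_i) = 1.05×11.9 + 0.685×1.28 + 0.0157×6.19 + 482×6.51 = 3151 m²/day.
Hydraulic gradient i = (240.50 − 237.49) / 208 = 3.01 / 208 = 0.01447.
Q = Σ(K_i·b_i) · W · i = 3151 × 1010 × 0.01447 = 46059 m³/day.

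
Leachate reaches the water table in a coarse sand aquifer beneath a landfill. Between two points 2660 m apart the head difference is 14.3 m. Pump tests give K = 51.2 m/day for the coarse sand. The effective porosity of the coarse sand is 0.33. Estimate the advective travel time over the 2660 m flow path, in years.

Hydraulic gradient i = Δh / L = 14.3 / 2660 = 0.005376.
Darcy flux q = K · i = 51.20 × 0.005376 = 0.2752 m/day.
Seepage velocity v = q / n_e = 0.2752 / 0.33 = 0.8341 m/day.
Travel time t = L / v = 2660 / 0.8341 = 3189 days = 8.731 years.

8.73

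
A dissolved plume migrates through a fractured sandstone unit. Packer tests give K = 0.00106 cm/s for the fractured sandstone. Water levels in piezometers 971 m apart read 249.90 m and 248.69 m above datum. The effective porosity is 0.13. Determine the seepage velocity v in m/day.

0.00878

Convert K: 0.00106 cm/s × 864 = 0.9158 m/day.
Hydraulic gradient i = (249.90 − 248.69) / 971 = 1.21 / 971 = 0.001246.
Darcy flux q = K · i = 0.9158 × 0.001246 = 0.001141 m/day.
Seepage velocity v = q / n_e = 0.001141 / 0.13 = 0.008779 m/day.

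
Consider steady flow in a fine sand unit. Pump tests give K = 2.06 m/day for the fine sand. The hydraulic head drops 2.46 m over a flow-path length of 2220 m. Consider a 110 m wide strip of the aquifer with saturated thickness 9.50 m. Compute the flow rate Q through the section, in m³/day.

Cross-sectional area A = 110 × 9.50 = 1045 m².
Hydraulic gradient i = Δh / L = 2.46 / 2220 = 0.001108.
Darcy's law: Q = K · A · i = 2.060 × 1045 × 0.001108 = 2.385 m³/day.

2.39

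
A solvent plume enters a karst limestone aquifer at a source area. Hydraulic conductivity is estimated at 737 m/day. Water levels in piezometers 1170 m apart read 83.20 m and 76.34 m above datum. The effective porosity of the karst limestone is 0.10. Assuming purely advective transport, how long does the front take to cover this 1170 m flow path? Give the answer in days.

27.1

Hydraulic gradient i = (83.20 − 76.34) / 1170 = 6.86 / 1170 = 0.005863.
Darcy flux q = K · i = 737.0 × 0.005863 = 4.321 m/day.
Seepage velocity v = q / n_e = 4.321 / 0.10 = 43.21 m/day.
Travel time t = L / v = 1170 / 43.21 = 27.08 days.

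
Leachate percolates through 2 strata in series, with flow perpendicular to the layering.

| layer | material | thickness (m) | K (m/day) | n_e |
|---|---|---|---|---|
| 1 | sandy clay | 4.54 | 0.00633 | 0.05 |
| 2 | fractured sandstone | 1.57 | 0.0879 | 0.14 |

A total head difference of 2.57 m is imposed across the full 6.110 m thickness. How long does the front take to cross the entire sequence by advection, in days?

128

With flow normal to the layers, continuity requires the same specific discharge q through every layer.
Σ(b_i/K_i) = 4.54/0.00633 + 1.57/0.0879 = 735.1 d.
q = Δh / Σ(b_i/K_i) = 2.57 / 735.1 = 0.003496 m/day.
In each layer the seepage velocity is v_i = q/n_i, so the layer transit time is t_i = b_i·n_i / q:
  layer 1 (sandy clay): t_1 = 4.54 × 0.05 / 0.003496 = 64.93 d
  layer 2 (fractured sandstone): t_2 = 1.57 × 0.14 / 0.003496 = 62.87 d
Total t = Σ t_i = 127.8 days.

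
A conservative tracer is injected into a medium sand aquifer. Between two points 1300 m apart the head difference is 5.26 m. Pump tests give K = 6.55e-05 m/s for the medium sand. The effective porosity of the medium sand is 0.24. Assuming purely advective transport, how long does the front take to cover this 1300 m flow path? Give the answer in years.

37.3

Convert K: 6.55e-05 m/s × 86400 = 5.659 m/day.
Hydraulic gradient i = Δh / L = 5.26 / 1300 = 0.004046.
Darcy flux q = K · i = 5.659 × 0.004046 = 0.02290 m/day.
Seepage velocity v = q / n_e = 0.02290 / 0.24 = 0.09541 m/day.
Travel time t = L / v = 1300 / 0.09541 = 13626 days = 37.30 years.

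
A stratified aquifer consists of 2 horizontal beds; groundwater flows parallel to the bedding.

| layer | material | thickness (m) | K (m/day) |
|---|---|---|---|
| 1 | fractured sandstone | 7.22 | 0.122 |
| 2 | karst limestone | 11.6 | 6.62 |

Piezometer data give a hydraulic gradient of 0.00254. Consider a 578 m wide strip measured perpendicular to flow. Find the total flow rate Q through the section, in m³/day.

114

Flow is parallel to layering, so each bed carries its own Darcy discharge and the transmissivities add.
Σ(K_i·b_i) = 0.122×7.22 + 6.62×11.6 = 77.67 m²/day.
Hydraulic gradient i = 0.00254.
Q = Σ(K_i·b_i) · W · i = 77.67 × 578 × 0.002540 = 114.0 m³/day.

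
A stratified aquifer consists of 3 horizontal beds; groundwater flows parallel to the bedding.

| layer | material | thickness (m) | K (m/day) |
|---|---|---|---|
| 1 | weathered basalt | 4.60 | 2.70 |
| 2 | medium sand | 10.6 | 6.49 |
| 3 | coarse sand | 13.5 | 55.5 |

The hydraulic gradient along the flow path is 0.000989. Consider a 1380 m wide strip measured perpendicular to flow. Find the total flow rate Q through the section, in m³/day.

Flow is parallel to layering, so each bed carries its own Darcy discharge and the transmissivities add.
Σ(K_i·b_i) = 2.70×4.60 + 6.49×10.6 + 55.5×13.5 = 830.5 m²/day.
Hydraulic gradient i = 0.000989.
Q = Σ(K_i·b_i) · W · i = 830.5 × 1380 × 0.0009890 = 1133 m³/day.

1130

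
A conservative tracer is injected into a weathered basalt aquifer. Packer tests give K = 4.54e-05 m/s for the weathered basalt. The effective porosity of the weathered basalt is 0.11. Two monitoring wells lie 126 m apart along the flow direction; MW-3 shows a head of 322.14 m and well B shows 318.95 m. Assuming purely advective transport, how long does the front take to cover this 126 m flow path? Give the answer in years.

Convert K: 4.54e-05 m/s × 86400 = 3.923 m/day.
Hydraulic gradient i = (322.14 − 318.95) / 126 = 3.19 / 126 = 0.02532.
Darcy flux q = K · i = 3.923 × 0.02532 = 0.09931 m/day.
Seepage velocity v = q / n_e = 0.09931 / 0.11 = 0.9028 m/day.
Travel time t = L / v = 126 / 0.9028 = 139.6 days = 0.3821 years.

0.382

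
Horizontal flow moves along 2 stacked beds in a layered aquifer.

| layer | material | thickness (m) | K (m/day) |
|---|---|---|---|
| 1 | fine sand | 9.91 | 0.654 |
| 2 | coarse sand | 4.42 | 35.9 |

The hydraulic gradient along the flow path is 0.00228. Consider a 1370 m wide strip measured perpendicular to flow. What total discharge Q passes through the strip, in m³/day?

516

Flow is parallel to layering, so each bed carries its own Darcy discharge and the transmissivities add.
Σ(K_i·b_i) = 0.654×9.91 + 35.9×4.42 = 165.2 m²/day.
Hydraulic gradient i = 0.00228.
Q = Σ(K_i·b_i) · W · i = 165.2 × 1370 × 0.002280 = 515.9 m³/day.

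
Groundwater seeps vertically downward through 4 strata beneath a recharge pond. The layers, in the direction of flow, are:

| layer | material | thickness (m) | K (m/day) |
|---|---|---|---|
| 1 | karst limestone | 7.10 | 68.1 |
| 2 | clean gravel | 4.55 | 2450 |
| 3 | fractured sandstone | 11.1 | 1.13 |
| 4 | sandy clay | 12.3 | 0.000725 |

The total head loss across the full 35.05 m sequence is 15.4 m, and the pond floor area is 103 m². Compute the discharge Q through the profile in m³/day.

0.0934

Flow is perpendicular to layering, so the layers act in series and the equivalent K is the thickness-weighted harmonic mean.
Total thickness L = 7.10 + 4.55 + 11.1 + 12.3 = 35.05 m.
Σ(b_i/K_i) = 7.10/68.1 + 4.55/2450 + 11.1/1.13 + 12.3/0.000725 = 16975 d.
K_eq = L / Σ(b_i/K_i) = 35.05 / 16975 = 0.002065 m/day.
Q = K_eq · A · (Δh/L) = 0.002065 × 103 × (15.4/35.05) = 0.09344 m³/day.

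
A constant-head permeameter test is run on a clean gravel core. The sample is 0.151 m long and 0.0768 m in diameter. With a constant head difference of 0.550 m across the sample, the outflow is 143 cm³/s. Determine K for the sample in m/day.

732

Cross-sectional area A = π·(d/2)² = π × (0.0768/2)² = 0.004632 m².
Convert discharge: 143 cm³/s = 0.0001430 m³/s.
Darcy's law rearranged: K = Q·L / (A·Δh) = 0.0001430 × 0.151 / (0.004632 × 0.550) = 0.008475 m/s = 732.2 m/day.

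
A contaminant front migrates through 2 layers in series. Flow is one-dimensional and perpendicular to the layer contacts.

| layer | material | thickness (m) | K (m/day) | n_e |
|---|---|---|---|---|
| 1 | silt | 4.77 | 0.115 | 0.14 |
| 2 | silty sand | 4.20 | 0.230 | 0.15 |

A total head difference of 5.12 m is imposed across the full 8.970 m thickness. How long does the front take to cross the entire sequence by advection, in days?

With flow normal to the layers, continuity requires the same specific discharge q through every layer.
Σ(b_i/K_i) = 4.77/0.115 + 4.20/0.230 = 59.74 d.
q = Δh / Σ(b_i/K_i) = 5.12 / 59.74 = 0.08571 m/day.
In each layer the seepage velocity is v_i = q/n_i, so the layer transit time is t_i = b_i·n_i / q:
  layer 1 (silt): t_1 = 4.77 × 0.14 / 0.08571 = 7.792 d
  layer 2 (silty sand): t_2 = 4.20 × 0.15 / 0.08571 = 7.351 d
Total t = Σ t_i = 15.14 days.

15.1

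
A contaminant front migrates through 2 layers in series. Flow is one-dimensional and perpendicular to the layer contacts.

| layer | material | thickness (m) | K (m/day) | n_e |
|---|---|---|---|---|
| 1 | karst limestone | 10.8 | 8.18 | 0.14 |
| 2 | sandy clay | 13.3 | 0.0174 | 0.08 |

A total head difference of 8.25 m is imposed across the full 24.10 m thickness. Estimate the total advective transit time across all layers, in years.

With flow normal to the layers, continuity requires the same specific discharge q through every layer.
Σ(b_i/K_i) = 10.8/8.18 + 13.3/0.0174 = 765.7 d.
q = Δh / Σ(b_i/K_i) = 8.25 / 765.7 = 0.01077 m/day.
In each layer the seepage velocity is v_i = q/n_i, so the layer transit time is t_i = b_i·n_i / q:
  layer 1 (karst limestone): t_1 = 10.8 × 0.14 / 0.01077 = 140.3 d
  layer 2 (sandy clay): t_2 = 13.3 × 0.08 / 0.01077 = 98.75 d
Total t = Σ t_i = 239.1 days = 0.6546 years.

0.655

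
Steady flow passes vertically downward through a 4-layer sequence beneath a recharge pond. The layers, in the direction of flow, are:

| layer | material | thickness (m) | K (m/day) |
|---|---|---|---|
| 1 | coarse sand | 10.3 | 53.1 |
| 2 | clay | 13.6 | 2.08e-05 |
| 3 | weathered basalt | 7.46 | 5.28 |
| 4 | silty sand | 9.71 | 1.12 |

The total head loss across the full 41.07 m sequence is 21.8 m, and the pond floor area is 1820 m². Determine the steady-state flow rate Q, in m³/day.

Flow is perpendicular to layering, so the layers act in series and the equivalent K is the thickness-weighted harmonic mean.
Total thickness L = 10.3 + 13.6 + 7.46 + 9.71 = 41.07 m.
Σ(b_i/K_i) = 10.3/53.1 + 13.6/2.08e-05 + 7.46/5.28 + 9.71/1.12 = 6.539e+05 d.
K_eq = L / Σ(b_i/K_i) = 41.07 / 6.539e+05 = 6.281e-05 m/day.
Q = K_eq · A · (Δh/L) = 6.281e-05 × 1820 × (21.8/41.07) = 0.06068 m³/day.

0.0607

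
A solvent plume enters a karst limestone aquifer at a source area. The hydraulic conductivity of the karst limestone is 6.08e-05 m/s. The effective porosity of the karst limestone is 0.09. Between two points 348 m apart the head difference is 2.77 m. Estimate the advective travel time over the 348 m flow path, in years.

Convert K: 6.08e-05 m/s × 86400 = 5.253 m/day.
Hydraulic gradient i = Δh / L = 2.77 / 348 = 0.007960.
Darcy flux q = K · i = 5.253 × 0.007960 = 0.04181 m/day.
Seepage velocity v = q / n_e = 0.04181 / 0.09 = 0.4646 m/day.
Travel time t = L / v = 348 / 0.4646 = 749.0 days = 2.051 years.

2.05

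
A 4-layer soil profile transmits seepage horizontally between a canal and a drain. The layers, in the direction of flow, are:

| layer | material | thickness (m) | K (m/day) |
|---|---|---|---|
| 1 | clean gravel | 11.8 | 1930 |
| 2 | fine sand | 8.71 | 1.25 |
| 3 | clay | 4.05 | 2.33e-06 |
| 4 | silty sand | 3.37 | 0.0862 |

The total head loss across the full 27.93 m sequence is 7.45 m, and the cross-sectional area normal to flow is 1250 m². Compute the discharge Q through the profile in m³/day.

0.00536

Flow is perpendicular to layering, so the layers act in series and the equivalent K is the thickness-weighted harmonic mean.
Total thickness L = 11.8 + 8.71 + 4.05 + 3.37 = 27.93 m.
Σ(b_i/K_i) = 11.8/1930 + 8.71/1.25 + 4.05/2.33e-06 + 3.37/0.0862 = 1.738e+06 d.
K_eq = L / Σ(b_i/K_i) = 27.93 / 1.738e+06 = 1.607e-05 m/day.
Q = K_eq · A · (Δh/L) = 1.607e-05 × 1250 × (7.45/27.93) = 0.005357 m³/day.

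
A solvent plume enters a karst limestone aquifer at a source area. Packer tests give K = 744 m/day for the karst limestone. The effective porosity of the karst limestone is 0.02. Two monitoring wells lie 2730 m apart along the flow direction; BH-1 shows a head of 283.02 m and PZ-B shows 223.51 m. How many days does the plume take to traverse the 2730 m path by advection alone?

Hydraulic gradient i = (283.02 − 223.51) / 2730 = 59.51 / 2730 = 0.02180.
Darcy flux q = K · i = 744.0 × 0.02180 = 16.22 m/day.
Seepage velocity v = q / n_e = 16.22 / 0.02 = 810.9 m/day.
Travel time t = L / v = 2730 / 810.9 = 3.367 days.

3.37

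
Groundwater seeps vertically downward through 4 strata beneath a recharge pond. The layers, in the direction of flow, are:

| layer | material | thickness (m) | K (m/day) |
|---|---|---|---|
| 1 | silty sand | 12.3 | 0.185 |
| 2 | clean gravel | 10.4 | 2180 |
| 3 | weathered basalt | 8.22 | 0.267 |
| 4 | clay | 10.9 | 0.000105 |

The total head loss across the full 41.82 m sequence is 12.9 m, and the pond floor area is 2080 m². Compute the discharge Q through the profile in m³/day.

0.258

Flow is perpendicular to layering, so the layers act in series and the equivalent K is the thickness-weighted harmonic mean.
Total thickness L = 12.3 + 10.4 + 8.22 + 10.9 = 41.82 m.
Σ(b_i/K_i) = 12.3/0.185 + 10.4/2180 + 8.22/0.267 + 10.9/0.000105 = 1.039e+05 d.
K_eq = L / Σ(b_i/K_i) = 41.82 / 1.039e+05 = 0.0004025 m/day.
Q = K_eq · A · (Δh/L) = 0.0004025 × 2080 × (12.9/41.82) = 0.2582 m³/day.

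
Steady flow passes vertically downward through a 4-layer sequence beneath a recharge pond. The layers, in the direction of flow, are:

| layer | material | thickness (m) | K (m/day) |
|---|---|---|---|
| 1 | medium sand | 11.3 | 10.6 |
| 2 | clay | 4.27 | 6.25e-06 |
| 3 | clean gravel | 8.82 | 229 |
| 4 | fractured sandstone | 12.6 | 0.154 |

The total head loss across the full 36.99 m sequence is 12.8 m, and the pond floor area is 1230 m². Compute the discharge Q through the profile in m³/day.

Flow is perpendicular to layering, so the layers act in series and the equivalent K is the thickness-weighted harmonic mean.
Total thickness L = 11.3 + 4.27 + 8.82 + 12.6 = 36.99 m.
Σ(b_i/K_i) = 11.3/10.6 + 4.27/6.25e-06 + 8.82/229 + 12.6/0.154 = 6.833e+05 d.
K_eq = L / Σ(b_i/K_i) = 36.99 / 6.833e+05 = 5.414e-05 m/day.
Q = K_eq · A · (Δh/L) = 5.414e-05 × 1230 × (12.8/36.99) = 0.02304 m³/day.

0.0230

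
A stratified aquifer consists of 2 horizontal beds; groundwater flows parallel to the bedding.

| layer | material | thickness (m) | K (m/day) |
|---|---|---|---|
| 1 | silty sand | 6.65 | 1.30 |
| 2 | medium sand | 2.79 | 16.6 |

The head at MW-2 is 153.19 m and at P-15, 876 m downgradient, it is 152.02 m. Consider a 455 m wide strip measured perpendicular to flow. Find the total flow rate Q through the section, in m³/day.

33.4

Flow is parallel to layering, so each bed carries its own Darcy discharge and the transmissivities add.
Σ(K_i·b_i) = 1.30×6.65 + 16.6×2.79 = 54.96 m²/day.
Hydraulic gradient i = (153.19 − 152.02) / 876 = 1.17 / 876 = 0.001336.
Q = Σ(K_i·b_i) · W · i = 54.96 × 455 × 0.001336 = 33.40 m³/day.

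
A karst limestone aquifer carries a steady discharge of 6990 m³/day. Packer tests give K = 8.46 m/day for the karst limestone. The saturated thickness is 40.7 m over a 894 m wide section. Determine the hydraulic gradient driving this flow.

0.0227

Cross-sectional area A = 894 × 40.7 = 36386 m².
From Q = K·A·i, i = Q / (K·A) = 6990 / (8.460 × 36386) = 0.02271.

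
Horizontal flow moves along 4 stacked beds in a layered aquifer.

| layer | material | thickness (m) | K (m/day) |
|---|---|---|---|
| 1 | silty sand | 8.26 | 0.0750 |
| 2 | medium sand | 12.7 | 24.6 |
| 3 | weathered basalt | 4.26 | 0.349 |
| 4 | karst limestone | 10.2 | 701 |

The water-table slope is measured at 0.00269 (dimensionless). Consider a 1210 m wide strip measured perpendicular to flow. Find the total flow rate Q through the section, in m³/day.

Flow is parallel to layering, so each bed carries its own Darcy discharge and the transmissivities add.
Σ(K_i·b_i) = 0.0750×8.26 + 24.6×12.7 + 0.349×4.26 + 701×10.2 = 7465 m²/day.
Hydraulic gradient i = 0.00269.
Q = Σ(K_i·b_i) · W · i = 7465 × 1210 × 0.002690 = 24297 m³/day.

24300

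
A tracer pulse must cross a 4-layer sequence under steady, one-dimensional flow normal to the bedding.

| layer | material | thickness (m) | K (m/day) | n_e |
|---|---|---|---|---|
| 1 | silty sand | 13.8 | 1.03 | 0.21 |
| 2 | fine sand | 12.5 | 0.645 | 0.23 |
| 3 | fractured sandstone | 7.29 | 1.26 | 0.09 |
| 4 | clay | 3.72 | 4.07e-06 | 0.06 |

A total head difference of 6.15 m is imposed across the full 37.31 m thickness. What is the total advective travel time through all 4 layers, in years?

2710

With flow normal to the layers, continuity requires the same specific discharge q through every layer.
Σ(b_i/K_i) = 13.8/1.03 + 12.5/0.645 + 7.29/1.26 + 3.72/4.07e-06 = 9.140e+05 d.
q = Δh / Σ(b_i/K_i) = 6.15 / 9.140e+05 = 6.728e-06 m/day.
In each layer the seepage velocity is v_i = q/n_i, so the layer transit time is t_i = b_i·n_i / q:
  layer 1 (silty sand): t_1 = 13.8 × 0.21 / 6.728e-06 = 4.307e+05 d
  layer 2 (fine sand): t_2 = 12.5 × 0.23 / 6.728e-06 = 4.273e+05 d
  layer 3 (fractured sandstone): t_3 = 7.29 × 0.09 / 6.728e-06 = 97513 d
  layer 4 (clay): t_4 = 3.72 × 0.06 / 6.728e-06 = 33173 d
Total t = Σ t_i = 9.887e+05 days = 2707 years.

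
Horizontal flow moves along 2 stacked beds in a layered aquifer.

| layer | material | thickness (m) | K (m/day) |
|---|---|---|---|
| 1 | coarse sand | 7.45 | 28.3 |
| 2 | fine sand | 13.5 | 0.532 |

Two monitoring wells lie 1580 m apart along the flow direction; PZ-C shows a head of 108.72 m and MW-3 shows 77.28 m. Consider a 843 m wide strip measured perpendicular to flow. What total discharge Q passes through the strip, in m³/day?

Flow is parallel to layering, so each bed carries its own Darcy discharge and the transmissivities add.
Σ(K_i·b_i) = 28.3×7.45 + 0.532×13.5 = 218.0 m²/day.
Hydraulic gradient i = (108.72 − 77.28) / 1580 = 31.44 / 1580 = 0.01990.
Q = Σ(K_i·b_i) · W · i = 218.0 × 843 × 0.01990 = 3657 m³/day.

3660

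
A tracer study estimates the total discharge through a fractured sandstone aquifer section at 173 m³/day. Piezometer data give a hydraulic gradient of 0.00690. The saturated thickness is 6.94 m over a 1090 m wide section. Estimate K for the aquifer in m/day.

3.31

Cross-sectional area A = 1090 × 6.94 = 7565 m².
Hydraulic gradient i = 0.00690.
From Q = K·A·i, K = Q / (A·i) = 173 / (7565 × 0.006900) = 3.314 m/day.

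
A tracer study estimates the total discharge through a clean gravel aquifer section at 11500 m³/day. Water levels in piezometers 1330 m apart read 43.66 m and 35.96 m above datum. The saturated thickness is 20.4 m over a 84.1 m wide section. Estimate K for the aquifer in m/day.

1160

Cross-sectional area A = 84.1 × 20.4 = 1716 m².
Hydraulic gradient i = (43.66 − 35.96) / 1330 = 7.7 / 1330 = 0.005789.
From Q = K·A·i, K = Q / (A·i) = 11500 / (1716 × 0.005789) = 1158 m/day.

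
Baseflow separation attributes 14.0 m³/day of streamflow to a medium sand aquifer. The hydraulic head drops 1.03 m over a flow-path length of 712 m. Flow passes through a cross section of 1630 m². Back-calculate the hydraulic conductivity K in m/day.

Hydraulic gradient i = Δh / L = 1.03 / 712 = 0.001447.
From Q = K·A·i, K = Q / (A·i) = 14.0 / (1630 × 0.001447) = 5.937 m/day.

5.94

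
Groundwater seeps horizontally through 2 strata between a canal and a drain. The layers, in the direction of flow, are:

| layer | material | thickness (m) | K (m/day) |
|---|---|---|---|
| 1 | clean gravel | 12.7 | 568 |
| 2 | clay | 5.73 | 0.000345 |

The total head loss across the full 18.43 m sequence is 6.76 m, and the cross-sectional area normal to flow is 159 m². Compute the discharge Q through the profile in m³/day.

Flow is perpendicular to layering, so the layers act in series and the equivalent K is the thickness-weighted harmonic mean.
Total thickness L = 12.7 + 5.73 = 18.43 m.
Σ(b_i/K_i) = 12.7/568 + 5.73/0.000345 = 16609 d.
K_eq = L / Σ(b_i/K_i) = 18.43 / 16609 = 0.001110 m/day.
Q = K_eq · A · (Δh/L) = 0.001110 × 159 × (6.76/18.43) = 0.06472 m³/day.

0.0647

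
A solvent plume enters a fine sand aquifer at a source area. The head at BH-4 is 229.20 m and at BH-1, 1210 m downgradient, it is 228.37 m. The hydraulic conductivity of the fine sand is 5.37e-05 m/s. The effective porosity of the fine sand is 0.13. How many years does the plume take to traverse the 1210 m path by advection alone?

135

Convert K: 5.37e-05 m/s × 86400 = 4.640 m/day.
Hydraulic gradient i = (229.20 − 228.37) / 1210 = 0.83 / 1210 = 0.0006860.
Darcy flux q = K · i = 4.640 × 0.0006860 = 0.003183 m/day.
Seepage velocity v = q / n_e = 0.003183 / 0.13 = 0.02448 m/day.
Travel time t = L / v = 1210 / 0.02448 = 49425 days = 135.3 years.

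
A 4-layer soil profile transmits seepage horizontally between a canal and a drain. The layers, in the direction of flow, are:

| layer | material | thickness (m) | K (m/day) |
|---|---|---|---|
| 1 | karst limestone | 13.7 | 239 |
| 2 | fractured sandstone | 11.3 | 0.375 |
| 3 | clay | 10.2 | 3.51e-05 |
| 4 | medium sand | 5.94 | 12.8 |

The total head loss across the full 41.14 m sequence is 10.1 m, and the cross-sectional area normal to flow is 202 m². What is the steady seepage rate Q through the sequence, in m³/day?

0.00702

Flow is perpendicular to layering, so the layers act in series and the equivalent K is the thickness-weighted harmonic mean.
Total thickness L = 13.7 + 11.3 + 10.2 + 5.94 = 41.14 m.
Σ(b_i/K_i) = 13.7/239 + 11.3/0.375 + 10.2/3.51e-05 + 5.94/12.8 = 2.906e+05 d.
K_eq = L / Σ(b_i/K_i) = 41.14 / 2.906e+05 = 0.0001416 m/day.
Q = K_eq · A · (Δh/L) = 0.0001416 × 202 × (10.1/41.14) = 0.007020 m³/day.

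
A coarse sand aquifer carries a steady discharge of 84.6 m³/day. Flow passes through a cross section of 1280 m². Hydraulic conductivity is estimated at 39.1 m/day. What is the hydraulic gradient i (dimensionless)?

0.00169

From Q = K·A·i, i = Q / (K·A) = 84.6 / (39.10 × 1280) = 0.001690.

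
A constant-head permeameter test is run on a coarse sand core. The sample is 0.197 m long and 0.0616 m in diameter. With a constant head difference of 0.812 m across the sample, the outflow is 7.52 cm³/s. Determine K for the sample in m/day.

52.9

Cross-sectional area A = π·(d/2)² = π × (0.0616/2)² = 0.002980 m².
Convert discharge: 7.52 cm³/s = 7.520e-06 m³/s.
Darcy's law rearranged: K = Q·L / (A·Δh) = 7.520e-06 × 0.197 / (0.002980 × 0.812) = 0.0006122 m/s = 52.89 m/day.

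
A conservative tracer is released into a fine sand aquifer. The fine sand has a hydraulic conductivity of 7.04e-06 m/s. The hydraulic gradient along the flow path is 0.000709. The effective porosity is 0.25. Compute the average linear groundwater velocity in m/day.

0.00173

Convert K: 7.04e-06 m/s × 86400 = 0.6083 m/day.
Hydraulic gradient i = 0.000709.
Darcy flux q = K · i = 0.6083 × 0.0007090 = 0.0004313 m/day.
Seepage velocity v = q / n_e = 0.0004313 / 0.25 = 0.001725 m/day.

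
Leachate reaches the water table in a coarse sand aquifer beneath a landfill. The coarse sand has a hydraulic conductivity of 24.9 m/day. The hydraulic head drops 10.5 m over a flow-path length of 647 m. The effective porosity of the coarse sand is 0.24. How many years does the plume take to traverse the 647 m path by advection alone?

Hydraulic gradient i = Δh / L = 10.5 / 647 = 0.01623.
Darcy flux q = K · i = 24.90 × 0.01623 = 0.4041 m/day.
Seepage velocity v = q / n_e = 0.4041 / 0.24 = 1.684 m/day.
Travel time t = L / v = 647 / 1.684 = 384.3 days = 1.052 years.

1.05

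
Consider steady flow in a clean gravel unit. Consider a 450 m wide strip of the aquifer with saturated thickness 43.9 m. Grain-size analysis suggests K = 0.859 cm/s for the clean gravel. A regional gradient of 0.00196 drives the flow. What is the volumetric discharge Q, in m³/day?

28700

Convert K: 0.859 cm/s × 864 = 742.2 m/day.
Cross-sectional area A = 450 × 43.9 = 19755 m².
Hydraulic gradient i = 0.00196.
Darcy's law: Q = K · A · i = 742.2 × 19755 × 0.001960 = 28737 m³/day.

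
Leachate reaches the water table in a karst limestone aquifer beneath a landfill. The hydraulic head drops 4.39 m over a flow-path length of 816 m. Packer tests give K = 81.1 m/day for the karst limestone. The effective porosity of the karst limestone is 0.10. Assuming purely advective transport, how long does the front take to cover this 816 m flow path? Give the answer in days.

187

Hydraulic gradient i = Δh / L = 4.39 / 816 = 0.005380.
Darcy flux q = K · i = 81.10 × 0.005380 = 0.4363 m/day.
Seepage velocity v = q / n_e = 0.4363 / 0.10 = 4.363 m/day.
Travel time t = L / v = 816 / 4.363 = 187.0 days.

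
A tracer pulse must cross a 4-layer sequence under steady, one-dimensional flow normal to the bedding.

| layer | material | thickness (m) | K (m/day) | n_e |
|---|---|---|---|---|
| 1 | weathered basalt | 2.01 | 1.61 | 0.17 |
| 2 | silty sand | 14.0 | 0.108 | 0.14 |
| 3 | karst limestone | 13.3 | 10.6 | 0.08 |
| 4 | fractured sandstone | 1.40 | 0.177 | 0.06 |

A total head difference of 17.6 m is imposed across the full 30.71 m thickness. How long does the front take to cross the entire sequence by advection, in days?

27.4

With flow normal to the layers, continuity requires the same specific discharge q through every layer.
Σ(b_i/K_i) = 2.01/1.61 + 14.0/0.108 + 13.3/10.6 + 1.40/0.177 = 140.0 d.
q = Δh / Σ(b_i/K_i) = 17.6 / 140.0 = 0.1257 m/day.
In each layer the seepage velocity is v_i = q/n_i, so the layer transit time is t_i = b_i·n_i / q:
  layer 1 (weathered basalt): t_1 = 2.01 × 0.17 / 0.1257 = 2.719 d
  layer 2 (silty sand): t_2 = 14.0 × 0.14 / 0.1257 = 15.60 d
  layer 3 (karst limestone): t_3 = 13.3 × 0.08 / 0.1257 = 8.466 d
  layer 4 (fractured sandstone): t_4 = 1.40 × 0.06 / 0.1257 = 0.6684 d
Total t = Σ t_i = 27.45 days.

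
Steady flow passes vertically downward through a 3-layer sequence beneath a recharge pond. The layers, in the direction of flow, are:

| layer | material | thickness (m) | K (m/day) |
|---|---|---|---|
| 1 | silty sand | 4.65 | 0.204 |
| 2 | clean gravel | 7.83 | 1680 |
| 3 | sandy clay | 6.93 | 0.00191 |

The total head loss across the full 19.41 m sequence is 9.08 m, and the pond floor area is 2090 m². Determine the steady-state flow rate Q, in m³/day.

5.20

Flow is perpendicular to layering, so the layers act in series and the equivalent K is the thickness-weighted harmonic mean.
Total thickness L = 4.65 + 7.83 + 6.93 = 19.41 m.
Σ(b_i/K_i) = 4.65/0.204 + 7.83/1680 + 6.93/0.00191 = 3651 d.
K_eq = L / Σ(b_i/K_i) = 19.41 / 3651 = 0.005316 m/day.
Q = K_eq · A · (Δh/L) = 0.005316 × 2090 × (9.08/19.41) = 5.198 m³/day.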